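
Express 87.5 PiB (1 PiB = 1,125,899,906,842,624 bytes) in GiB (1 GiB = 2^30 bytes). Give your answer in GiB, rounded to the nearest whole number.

91,750,400 GiB

87.5 PiB × 1,125,899,906,842,624 bytes/PiB = 98,516,241,848,729,600 bytes
1 GiB = 1,073,741,824 bytes
98,516,241,848,729,600 / 1,073,741,824 = 91,750,400 GiB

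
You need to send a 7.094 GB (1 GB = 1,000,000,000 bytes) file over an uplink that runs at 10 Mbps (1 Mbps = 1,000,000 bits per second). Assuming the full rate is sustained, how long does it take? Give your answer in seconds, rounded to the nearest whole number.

7.094 GB = 7,094,000,000 bytes = 56,752,000,000 bits
10 Mbps = 10,000,000 bits/s
time = 56,752,000,000 / 10,000,000 = 5,675 s

5,675 seconds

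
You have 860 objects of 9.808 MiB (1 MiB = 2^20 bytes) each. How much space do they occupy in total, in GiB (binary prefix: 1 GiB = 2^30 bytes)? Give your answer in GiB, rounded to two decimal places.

Total = 860 × 9.808 MiB = 8434.88 MiB
= 8434.88 × 1,048,576 bytes = 8,844,612,730.88 bytes
1 GiB = 1,073,741,824 bytes
8,844,612,730.88 / 1,073,741,824 = 8.24 GiB

8.24 GiB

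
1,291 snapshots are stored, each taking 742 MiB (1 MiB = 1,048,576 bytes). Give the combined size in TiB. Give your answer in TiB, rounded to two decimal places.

0.91 TiB

Total = 1,291 × 742 MiB = 957,922 MiB
= 957,922 × 1,048,576 bytes = 1,004,454,019,072 bytes
1 TiB = 1,099,511,627,776 bytes
1,004,454,019,072 / 1,099,511,627,776 = 0.91 TiB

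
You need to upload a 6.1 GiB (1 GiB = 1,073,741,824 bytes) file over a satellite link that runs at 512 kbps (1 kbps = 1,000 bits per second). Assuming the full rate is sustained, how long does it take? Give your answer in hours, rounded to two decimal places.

28.43 hours

6.1 GiB = 6,549,825,126.4 bytes = 52,398,601,011.2 bits
512 kbps = 512,000 bits/s
time = 52,398,601,011.2 / 512,000 = 102,341.0176 s
102,341.0176 s / 3600 = 28.43 hours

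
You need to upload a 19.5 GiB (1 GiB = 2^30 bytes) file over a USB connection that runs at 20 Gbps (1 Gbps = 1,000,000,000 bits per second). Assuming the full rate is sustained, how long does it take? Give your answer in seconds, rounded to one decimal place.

19.5 GiB = 20,937,965,568 bytes = 167,503,724,544 bits
20 Gbps = 20,000,000,000 bits/s
time = 167,503,724,544 / 20,000,000,000 = 8.4 s

8.4 seconds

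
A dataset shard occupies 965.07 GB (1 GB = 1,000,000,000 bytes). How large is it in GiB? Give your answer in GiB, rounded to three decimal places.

898.791 GiB

965.07 GB × 1,000,000,000 bytes/GB = 965,070,000,000 bytes
1 GiB = 1,073,741,824 bytes
965,070,000,000 / 1,073,741,824 = 898.791 GiB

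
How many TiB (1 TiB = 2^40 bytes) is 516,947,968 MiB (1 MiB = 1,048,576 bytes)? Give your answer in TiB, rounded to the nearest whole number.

493 TiB

516,947,968 MiB × 1,048,576 bytes/MiB = 542,059,232,493,568 bytes
1 TiB = 2^40 bytes = 1,099,511,627,776 bytes
542,059,232,493,568 / 1,099,511,627,776 = 493 TiB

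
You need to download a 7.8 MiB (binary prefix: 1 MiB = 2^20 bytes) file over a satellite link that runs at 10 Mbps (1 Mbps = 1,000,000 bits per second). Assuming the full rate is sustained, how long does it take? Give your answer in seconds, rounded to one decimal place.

6.5 seconds

7.8 MiB = 8,178,892.8 bytes = 65,431,142.4 bits
10 Mbps = 10,000,000 bits/s
time = 65,431,142.4 / 10,000,000 = 6.5 s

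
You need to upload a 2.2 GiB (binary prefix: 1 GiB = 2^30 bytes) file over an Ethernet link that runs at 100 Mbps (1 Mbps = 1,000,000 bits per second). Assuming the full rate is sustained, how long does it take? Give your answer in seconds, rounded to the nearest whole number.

189 seconds

2.2 GiB = 2,362,232,012.8 bytes = 18,897,856,102.4 bits
100 Mbps = 100,000,000 bits/s
time = 18,897,856,102.4 / 100,000,000 = 189 s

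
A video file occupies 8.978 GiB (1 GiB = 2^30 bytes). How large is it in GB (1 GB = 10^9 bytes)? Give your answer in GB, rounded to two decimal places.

8.978 GiB × 1,073,741,824 bytes/GiB = 9,640,054,095.872 bytes
1 GB = 10^9 bytes = 1,000,000,000 bytes
9,640,054,095.872 / 1,000,000,000 = 9.64 GB

9.64 GB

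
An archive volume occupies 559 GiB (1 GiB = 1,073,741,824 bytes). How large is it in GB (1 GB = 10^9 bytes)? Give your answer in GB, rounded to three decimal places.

559 GiB × 1,073,741,824 bytes/GiB = 600,221,679,616 bytes
1 GB = 1,000,000,000 bytes
600,221,679,616 / 1,000,000,000 = 600.222 GB

600.222 GB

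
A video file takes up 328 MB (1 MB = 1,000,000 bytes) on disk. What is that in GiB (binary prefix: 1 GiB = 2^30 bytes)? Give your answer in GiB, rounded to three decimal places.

0.305 GiB

328 MB = 328 × 10^6 bytes = 328,000,000 bytes
1 GiB = 2^30 bytes = 1,073,741,824 bytes
328,000,000 / 1,073,741,824 = 0.305 GiB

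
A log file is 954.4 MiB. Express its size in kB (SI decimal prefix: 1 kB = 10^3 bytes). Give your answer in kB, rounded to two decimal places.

1,000,760.93 kB

954.4 MiB = 954.4 × 2^20 bytes = 1,000,760,934.4 bytes
1 kB = 10^3 bytes = 1,000 bytes
1,000,760,934.4 / 1,000 = 1,000,760.93 kB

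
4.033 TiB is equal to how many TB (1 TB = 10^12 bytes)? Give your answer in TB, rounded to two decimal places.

4.43 TB

4.033 TiB = 4.033 × 2^40 bytes = 4,434,330,394,820.608 bytes
1 TB = 1,000,000,000,000 bytes
4,434,330,394,820.608 / 1,000,000,000,000 = 4.43 TB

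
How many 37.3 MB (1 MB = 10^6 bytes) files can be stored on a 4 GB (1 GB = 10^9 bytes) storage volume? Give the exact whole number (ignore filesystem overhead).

Capacity: 4 GB = 4,000,000,000 bytes
Per item: 37.3 MB = 37,300,000 bytes
⌊4,000,000,000 / 37,300,000⌋ = 107

107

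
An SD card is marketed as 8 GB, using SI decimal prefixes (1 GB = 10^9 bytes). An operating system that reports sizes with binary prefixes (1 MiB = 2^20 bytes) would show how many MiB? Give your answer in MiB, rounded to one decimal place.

7,629.4 MiB

8 GB = 8 × 10^9 bytes = 8,000,000,000 bytes
1 MiB = 2^20 bytes = 1,048,576 bytes
8,000,000,000 / 1,048,576 = 7,629.4 MiB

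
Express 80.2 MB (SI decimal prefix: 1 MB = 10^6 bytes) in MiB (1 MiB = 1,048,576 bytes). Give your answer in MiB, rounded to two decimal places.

76.48 MiB

80.2 MB × 1,000,000 bytes/MB = 80,200,000 bytes
1 MiB = 2^20 bytes = 1,048,576 bytes
80,200,000 / 1,048,576 = 76.48 MiB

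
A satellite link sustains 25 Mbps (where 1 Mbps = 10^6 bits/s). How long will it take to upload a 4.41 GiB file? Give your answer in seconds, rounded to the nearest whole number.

1,515 seconds

4.41 GiB = 4,735,201,443.84 bytes = 37,881,611,550.72 bits
25 Mbps = 25,000,000 bits/s
time = 37,881,611,550.72 / 25,000,000 = 1,515 s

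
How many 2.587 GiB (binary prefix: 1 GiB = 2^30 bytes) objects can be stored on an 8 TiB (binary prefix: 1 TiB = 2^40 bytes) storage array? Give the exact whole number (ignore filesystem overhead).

Capacity: 8 TiB = 8,796,093,022,208 bytes
Per item: 2.587 GiB = 2,777,770,098.688 bytes
⌊8,796,093,022,208 / 2,777,770,098.688⌋ = 3,166

3,166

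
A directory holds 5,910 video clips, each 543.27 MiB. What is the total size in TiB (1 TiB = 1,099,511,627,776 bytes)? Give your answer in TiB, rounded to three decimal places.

3.062 TiB

Total = 5,910 × 543.27 MiB = 3210725.7 MiB
= 3210725.7 × 1,048,576 bytes = 3,366,689,911,603.2 bytes
1 TiB = 1,099,511,627,776 bytes
3,366,689,911,603.2 / 1,099,511,627,776 = 3.062 TiB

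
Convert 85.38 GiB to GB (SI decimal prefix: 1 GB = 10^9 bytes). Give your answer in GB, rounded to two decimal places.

85.38 GiB × 1,073,741,824 bytes/GiB = 91,676,076,933.12 bytes
1 GB = 1,000,000,000 bytes
91,676,076,933.12 / 1,000,000,000 = 91.68 GB

91.68 GB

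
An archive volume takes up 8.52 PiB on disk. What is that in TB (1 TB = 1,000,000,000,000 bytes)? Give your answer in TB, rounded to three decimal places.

8.52 PiB = 8.52 × 2^50 bytes = 9,592,667,206,299,156.48 bytes
1 TB = 10^12 bytes = 1,000,000,000,000 bytes
9,592,667,206,299,156.48 / 1,000,000,000,000 = 9,592.667 TB

9,592.667 TB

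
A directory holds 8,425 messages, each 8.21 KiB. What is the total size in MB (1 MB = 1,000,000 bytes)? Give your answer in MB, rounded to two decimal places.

Total = 8,425 × 8.21 KiB = 69169.25 KiB
= 69169.25 × 1,024 bytes = 70,829,312 bytes
1 MB = 1,000,000 bytes
70,829,312 / 1,000,000 = 70.83 MB

70.83 MB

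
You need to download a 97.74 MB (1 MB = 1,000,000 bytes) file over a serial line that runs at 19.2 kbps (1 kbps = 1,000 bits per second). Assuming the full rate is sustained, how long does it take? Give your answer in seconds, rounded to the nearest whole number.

40,725 seconds

97.74 MB = 97,740,000 bytes = 781,920,000 bits
19.2 kbps = 19,200 bits/s
time = 781,920,000 / 19,200 = 40,725 s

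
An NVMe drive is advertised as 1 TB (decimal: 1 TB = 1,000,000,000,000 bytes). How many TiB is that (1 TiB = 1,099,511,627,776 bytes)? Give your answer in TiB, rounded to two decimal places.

0.91 TiB

1 TB = 1 × 10^12 bytes = 1,000,000,000,000 bytes
1 TiB = 2^40 bytes = 1,099,511,627,776 bytes
1,000,000,000,000 / 1,099,511,627,776 = 0.91 TiB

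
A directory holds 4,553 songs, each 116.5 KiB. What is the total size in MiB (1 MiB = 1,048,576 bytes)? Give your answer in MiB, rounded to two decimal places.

517.99 MiB

Total = 4,553 × 116.5 KiB = 530424.5 KiB
= 530424.5 × 1,024 bytes = 543,154,688 bytes
1 MiB = 1,048,576 bytes
543,154,688 / 1,048,576 = 517.99 MiB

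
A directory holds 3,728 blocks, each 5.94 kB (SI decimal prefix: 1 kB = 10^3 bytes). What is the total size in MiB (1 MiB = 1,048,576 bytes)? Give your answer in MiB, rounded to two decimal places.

21.12 MiB

Total = 3,728 × 5.94 kB = 22144.32 kB
= 22144.32 × 1,000 bytes = 22,144,320 bytes
1 MiB = 1,048,576 bytes
22,144,320 / 1,048,576 = 21.12 MiB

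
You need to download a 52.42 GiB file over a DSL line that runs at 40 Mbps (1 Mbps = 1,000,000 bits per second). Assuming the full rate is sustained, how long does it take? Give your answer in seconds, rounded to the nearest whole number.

11,257 seconds

52.42 GiB = 56,285,546,414.08 bytes = 450,284,371,312.64 bits
40 Mbps = 40,000,000 bits/s
time = 450,284,371,312.64 / 40,000,000 = 11,257 s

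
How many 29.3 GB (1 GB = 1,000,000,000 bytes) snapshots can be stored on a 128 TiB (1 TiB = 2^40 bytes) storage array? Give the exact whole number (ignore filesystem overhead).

4,803

Capacity: 128 TiB = 140,737,488,355,328 bytes
Per item: 29.3 GB = 29,300,000,000 bytes
⌊140,737,488,355,328 / 29,300,000,000⌋ = 4,803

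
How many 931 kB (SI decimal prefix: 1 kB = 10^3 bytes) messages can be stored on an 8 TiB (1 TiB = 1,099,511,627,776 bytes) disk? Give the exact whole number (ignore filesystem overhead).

9,448,005

Capacity: 8 TiB = 8,796,093,022,208 bytes
Per item: 931 kB = 931,000 bytes
⌊8,796,093,022,208 / 931,000⌋ = 9,448,005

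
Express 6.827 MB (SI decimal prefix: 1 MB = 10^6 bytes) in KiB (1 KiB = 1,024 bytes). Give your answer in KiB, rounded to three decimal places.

6.827 MB = 6.827 × 10^6 bytes = 6,827,000 bytes
1 KiB = 1,024 bytes
6,827,000 / 1,024 = 6,666.992 KiB

6,666.992 KiB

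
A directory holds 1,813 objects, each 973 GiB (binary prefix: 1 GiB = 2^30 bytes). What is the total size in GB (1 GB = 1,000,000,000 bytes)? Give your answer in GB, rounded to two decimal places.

1,894,133.19 GB

Total = 1,813 × 973 GiB = 1,764,049 GiB
= 1,764,049 × 1,073,741,824 bytes = 1,894,133,190,885,376 bytes
1 GB = 1,000,000,000 bytes
1,894,133,190,885,376 / 1,000,000,000 = 1,894,133.19 GB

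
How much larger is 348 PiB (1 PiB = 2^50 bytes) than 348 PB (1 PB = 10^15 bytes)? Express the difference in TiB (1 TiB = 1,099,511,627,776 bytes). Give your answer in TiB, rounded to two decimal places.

39,847.84 TiB

348 PiB = 348 × 1,125,899,906,842,624 = 391,813,167,581,233,152 bytes
348 PB = 348 × 1,000,000,000,000,000 = 348,000,000,000,000,000 bytes
difference = 43,813,167,581,233,152 bytes
43,813,167,581,233,152 / 1,099,511,627,776 = 39,847.84 TiB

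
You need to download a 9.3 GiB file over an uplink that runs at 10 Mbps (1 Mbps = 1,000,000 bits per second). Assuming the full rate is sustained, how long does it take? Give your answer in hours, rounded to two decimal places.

2.22 hours

9.3 GiB = 9,985,798,963.2 bytes = 79,886,391,705.6 bits
10 Mbps = 10,000,000 bits/s
time = 79,886,391,705.6 / 10,000,000 = 7,988.6392 s
7,988.6392 s / 3600 = 2.22 hours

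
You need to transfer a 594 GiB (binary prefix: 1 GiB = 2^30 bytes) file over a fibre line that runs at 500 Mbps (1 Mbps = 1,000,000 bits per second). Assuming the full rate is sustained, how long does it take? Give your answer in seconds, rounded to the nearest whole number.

10,205 seconds

594 GiB = 637,802,643,456 bytes = 5,102,421,147,648 bits
500 Mbps = 500,000,000 bits/s
time = 5,102,421,147,648 / 500,000,000 = 10,205 s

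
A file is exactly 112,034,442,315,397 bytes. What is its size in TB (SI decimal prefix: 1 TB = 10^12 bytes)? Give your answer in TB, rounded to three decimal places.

112.034 TB

112,034,442,315,397 bytes given.
1 TB = 1,000,000,000,000 bytes
112,034,442,315,397 / 1,000,000,000,000 = 112.034 TB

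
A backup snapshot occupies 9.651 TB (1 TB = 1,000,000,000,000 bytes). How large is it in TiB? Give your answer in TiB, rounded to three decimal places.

8.778 TiB

9.651 TB = 9.651 × 10^12 bytes = 9,651,000,000,000 bytes
1 TiB = 1,099,511,627,776 bytes
9,651,000,000,000 / 1,099,511,627,776 = 8.778 TiB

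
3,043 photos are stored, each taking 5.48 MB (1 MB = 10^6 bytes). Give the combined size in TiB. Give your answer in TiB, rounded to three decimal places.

Total = 3,043 × 5.48 MB = 16675.64 MB
= 16675.64 × 1,000,000 bytes = 16,675,640,000 bytes
1 TiB = 1,099,511,627,776 bytes
16,675,640,000 / 1,099,511,627,776 = 0.015 TiB

0.015 TiB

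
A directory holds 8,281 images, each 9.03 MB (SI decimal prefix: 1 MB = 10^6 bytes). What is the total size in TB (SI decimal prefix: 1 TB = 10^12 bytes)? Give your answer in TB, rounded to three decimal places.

0.075 TB

Total = 8,281 × 9.03 MB = 74777.43 MB
= 74777.43 × 1,000,000 bytes = 74,777,430,000 bytes
1 TB = 1,000,000,000,000 bytes
74,777,430,000 / 1,000,000,000,000 = 0.075 TB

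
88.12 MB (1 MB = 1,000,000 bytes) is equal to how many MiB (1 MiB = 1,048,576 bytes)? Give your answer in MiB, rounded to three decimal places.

88.12 MB × 1,000,000 bytes/MB = 88,120,000 bytes
1 MiB = 2^20 bytes = 1,048,576 bytes
88,120,000 / 1,048,576 = 84.038 MiB

84.038 MiB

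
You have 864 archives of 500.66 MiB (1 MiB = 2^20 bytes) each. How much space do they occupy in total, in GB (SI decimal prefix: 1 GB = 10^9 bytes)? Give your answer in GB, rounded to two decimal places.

453.58 GB

Total = 864 × 500.66 MiB = 432570.24 MiB
= 432570.24 × 1,048,576 bytes = 453,582,771,978.24 bytes
1 GB = 1,000,000,000 bytes
453,582,771,978.24 / 1,000,000,000 = 453.58 GB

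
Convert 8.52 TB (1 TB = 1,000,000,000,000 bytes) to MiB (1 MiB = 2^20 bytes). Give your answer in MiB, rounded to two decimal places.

8.52 TB × 1,000,000,000,000 bytes/TB = 8,520,000,000,000 bytes
1 MiB = 1,048,576 bytes
8,520,000,000,000 / 1,048,576 = 8,125,305.18 MiB

8,125,305.18 MiB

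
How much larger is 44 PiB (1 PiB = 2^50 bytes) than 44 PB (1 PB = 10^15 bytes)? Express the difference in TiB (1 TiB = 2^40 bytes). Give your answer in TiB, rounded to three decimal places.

44 PiB = 44 × 1,125,899,906,842,624 = 49,539,595,901,075,456 bytes
44 PB = 44 × 1,000,000,000,000,000 = 44,000,000,000,000,000 bytes
difference = 5,539,595,901,075,456 bytes
5,539,595,901,075,456 / 1,099,511,627,776 = 5,038.233 TiB

5,038.233 TiB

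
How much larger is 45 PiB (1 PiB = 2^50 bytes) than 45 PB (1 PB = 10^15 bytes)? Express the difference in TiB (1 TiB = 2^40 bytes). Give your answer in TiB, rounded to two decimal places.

45 PiB = 45 × 1,125,899,906,842,624 = 50,665,495,807,918,080 bytes
45 PB = 45 × 1,000,000,000,000,000 = 45,000,000,000,000,000 bytes
difference = 5,665,495,807,918,080 bytes
5,665,495,807,918,080 / 1,099,511,627,776 = 5,152.74 TiB

5,152.74 TiB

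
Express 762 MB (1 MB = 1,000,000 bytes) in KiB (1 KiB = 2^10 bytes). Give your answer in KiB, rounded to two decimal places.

762 MB = 762 × 10^6 bytes = 762,000,000 bytes
1 KiB = 1,024 bytes
762,000,000 / 1,024 = 744,140.63 KiB

744,140.63 KiB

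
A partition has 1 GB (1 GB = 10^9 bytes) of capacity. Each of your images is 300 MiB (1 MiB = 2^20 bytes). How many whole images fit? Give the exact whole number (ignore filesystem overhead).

Capacity: 1 GB = 1,000,000,000 bytes
Per item: 300 MiB = 314,572,800 bytes
⌊1,000,000,000 / 314,572,800⌋ = 3

3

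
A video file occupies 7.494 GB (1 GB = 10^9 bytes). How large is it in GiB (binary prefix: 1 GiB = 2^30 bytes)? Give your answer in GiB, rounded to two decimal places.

7.494 GB = 7.494 × 10^9 bytes = 7,494,000,000 bytes
1 GiB = 2^30 bytes = 1,073,741,824 bytes
7,494,000,000 / 1,073,741,824 = 6.98 GiB

6.98 GiB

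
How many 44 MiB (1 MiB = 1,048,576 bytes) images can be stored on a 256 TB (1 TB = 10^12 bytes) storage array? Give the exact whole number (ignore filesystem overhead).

Capacity: 256 TB = 256,000,000,000,000 bytes
Per item: 44 MiB = 46,137,344 bytes
⌊256,000,000,000,000 / 46,137,344⌋ = 5,548,650

5,548,650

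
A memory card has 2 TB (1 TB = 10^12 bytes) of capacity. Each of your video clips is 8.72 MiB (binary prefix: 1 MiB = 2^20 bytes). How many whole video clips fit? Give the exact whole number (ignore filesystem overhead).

218,732

Capacity: 2 TB = 2,000,000,000,000 bytes
Per item: 8.72 MiB = 9,143,582.72 bytes
⌊2,000,000,000,000 / 9,143,582.72⌋ = 218,732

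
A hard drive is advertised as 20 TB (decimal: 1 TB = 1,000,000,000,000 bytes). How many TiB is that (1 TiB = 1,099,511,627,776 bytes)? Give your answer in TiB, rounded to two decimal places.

20 TB = 20 × 10^12 bytes = 20,000,000,000,000 bytes
1 TiB = 1,099,511,627,776 bytes
20,000,000,000,000 / 1,099,511,627,776 = 18.19 TiB

18.19 TiB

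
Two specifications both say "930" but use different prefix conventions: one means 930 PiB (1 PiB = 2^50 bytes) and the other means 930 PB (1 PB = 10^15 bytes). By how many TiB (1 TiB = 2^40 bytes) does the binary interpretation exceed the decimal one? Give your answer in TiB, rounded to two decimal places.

106,489.93 TiB

930 PiB = 930 × 1,125,899,906,842,624 = 1,047,086,913,363,640,320 bytes
930 PB = 930 × 1,000,000,000,000,000 = 930,000,000,000,000,000 bytes
difference = 117,086,913,363,640,320 bytes
117,086,913,363,640,320 / 1,099,511,627,776 = 106,489.93 TiB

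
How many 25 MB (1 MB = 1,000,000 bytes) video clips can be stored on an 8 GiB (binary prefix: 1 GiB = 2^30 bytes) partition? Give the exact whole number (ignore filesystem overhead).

343

Capacity: 8 GiB = 8,589,934,592 bytes
Per item: 25 MB = 25,000,000 bytes
⌊8,589,934,592 / 25,000,000⌋ = 343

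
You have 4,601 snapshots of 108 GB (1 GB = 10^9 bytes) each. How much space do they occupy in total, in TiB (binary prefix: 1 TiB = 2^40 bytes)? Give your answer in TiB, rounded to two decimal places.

Total = 4,601 × 108 GB = 496,908 GB
= 496,908 × 1,000,000,000 bytes = 496,908,000,000,000 bytes
1 TiB = 1,099,511,627,776 bytes
496,908,000,000,000 / 1,099,511,627,776 = 451.94 TiB

451.94 TiB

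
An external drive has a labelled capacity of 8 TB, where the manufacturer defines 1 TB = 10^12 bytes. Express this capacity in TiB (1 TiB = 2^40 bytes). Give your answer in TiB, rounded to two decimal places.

7.28 TiB

8 TB = 8 × 10^12 bytes = 8,000,000,000,000 bytes
1 TiB = 2^40 bytes = 1,099,511,627,776 bytes
8,000,000,000,000 / 1,099,511,627,776 = 7.28 TiB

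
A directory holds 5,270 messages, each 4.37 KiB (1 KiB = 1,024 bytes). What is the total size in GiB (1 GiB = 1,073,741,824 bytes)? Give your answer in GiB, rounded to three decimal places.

0.022 GiB

Total = 5,270 × 4.37 KiB = 23029.9 KiB
= 23029.9 × 1,024 bytes = 23,582,617.6 bytes
1 GiB = 1,073,741,824 bytes
23,582,617.6 / 1,073,741,824 = 0.022 GiB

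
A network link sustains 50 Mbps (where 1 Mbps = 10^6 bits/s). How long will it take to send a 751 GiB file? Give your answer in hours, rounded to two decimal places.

35.84 hours

751 GiB = 806,380,109,824 bytes = 6,451,040,878,592 bits
50 Mbps = 50,000,000 bits/s
time = 6,451,040,878,592 / 50,000,000 = 129,020.8176 s
129,020.8176 s / 3600 = 35.84 hours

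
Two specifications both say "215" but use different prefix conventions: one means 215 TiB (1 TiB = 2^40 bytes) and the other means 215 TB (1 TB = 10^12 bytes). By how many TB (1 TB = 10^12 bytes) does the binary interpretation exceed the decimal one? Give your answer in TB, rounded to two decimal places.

215 TiB = 215 × 1,099,511,627,776 = 236,394,999,971,840 bytes
215 TB = 215 × 1,000,000,000,000 = 215,000,000,000,000 bytes
difference = 21,394,999,971,840 bytes
21,394,999,971,840 / 1,000,000,000,000 = 21.39 TB

21.39 TB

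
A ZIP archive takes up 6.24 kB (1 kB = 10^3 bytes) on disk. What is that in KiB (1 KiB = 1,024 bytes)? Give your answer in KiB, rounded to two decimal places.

6.24 kB × 1,000 bytes/kB = 6,240 bytes
1 KiB = 2^10 bytes = 1,024 bytes
6,240 / 1,024 = 6.09 KiB

6.09 KiB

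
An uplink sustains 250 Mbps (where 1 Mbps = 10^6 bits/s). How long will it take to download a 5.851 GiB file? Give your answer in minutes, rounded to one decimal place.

3.4 minutes

5.851 GiB = 6,282,463,412.224 bytes = 50,259,707,297.792 bits
250 Mbps = 250,000,000 bits/s
time = 50,259,707,297.792 / 250,000,000 = 201.04 s
201.04 s / 60 = 3.4 minutes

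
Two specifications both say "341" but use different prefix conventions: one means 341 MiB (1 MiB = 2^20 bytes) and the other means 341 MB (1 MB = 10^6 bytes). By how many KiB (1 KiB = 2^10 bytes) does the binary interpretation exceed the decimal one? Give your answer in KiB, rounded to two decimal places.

341 MiB = 341 × 1,048,576 = 357,564,416 bytes
341 MB = 341 × 1,000,000 = 341,000,000 bytes
difference = 16,564,416 bytes
16,564,416 / 1,024 = 16,176.19 KiB

16,176.19 KiB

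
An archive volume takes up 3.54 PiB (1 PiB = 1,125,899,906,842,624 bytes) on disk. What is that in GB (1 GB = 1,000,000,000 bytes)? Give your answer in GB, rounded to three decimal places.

3.54 PiB = 3.54 × 2^50 bytes = 3,985,685,670,222,888.96 bytes
1 GB = 1,000,000,000 bytes
3,985,685,670,222,888.96 / 1,000,000,000 = 3,985,685.670 GB

3,985,685.670 GB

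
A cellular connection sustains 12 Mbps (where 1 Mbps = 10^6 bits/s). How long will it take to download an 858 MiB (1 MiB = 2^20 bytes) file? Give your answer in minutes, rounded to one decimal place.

10.0 minutes

858 MiB = 899,678,208 bytes = 7,197,425,664 bits
12 Mbps = 12,000,000 bits/s
time = 7,197,425,664 / 12,000,000 = 599.79 s
599.79 s / 60 = 10.0 minutes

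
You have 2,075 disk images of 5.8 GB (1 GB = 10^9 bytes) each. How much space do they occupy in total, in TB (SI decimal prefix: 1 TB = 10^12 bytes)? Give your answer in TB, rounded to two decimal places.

Total = 2,075 × 5.8 GB = 12,035 GB
= 12,035 × 1,000,000,000 bytes = 12,035,000,000,000 bytes
1 TB = 1,000,000,000,000 bytes
12,035,000,000,000 / 1,000,000,000,000 = 12.04 TB

12.04 TB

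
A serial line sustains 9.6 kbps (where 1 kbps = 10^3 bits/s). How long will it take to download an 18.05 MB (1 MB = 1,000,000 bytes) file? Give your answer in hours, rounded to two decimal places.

4.18 hours

18.05 MB = 18,050,000 bytes = 144,400,000 bits
9.6 kbps = 9,600 bits/s
time = 144,400,000 / 9,600 = 15,041.6667 s
15,041.6667 s / 3600 = 4.18 hours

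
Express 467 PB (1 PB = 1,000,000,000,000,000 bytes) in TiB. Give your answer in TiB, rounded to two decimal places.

467 PB = 467 × 10^15 bytes = 467,000,000,000,000,000 bytes
1 TiB = 1,099,511,627,776 bytes
467,000,000,000,000,000 / 1,099,511,627,776 = 424,734.03 TiB

424,734.03 TiB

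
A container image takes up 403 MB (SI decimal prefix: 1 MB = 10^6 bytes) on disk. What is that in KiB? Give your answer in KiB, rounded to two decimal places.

403 MB = 403 × 10^6 bytes = 403,000,000 bytes
1 KiB = 1,024 bytes
403,000,000 / 1,024 = 393,554.69 KiB

393,554.69 KiB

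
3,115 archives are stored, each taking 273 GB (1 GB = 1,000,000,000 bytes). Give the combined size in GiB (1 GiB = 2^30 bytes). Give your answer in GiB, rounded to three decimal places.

791,992.061 GiB

Total = 3,115 × 273 GB = 850,395 GB
= 850,395 × 1,000,000,000 bytes = 850,395,000,000,000 bytes
1 GiB = 1,073,741,824 bytes
850,395,000,000,000 / 1,073,741,824 = 791,992.061 GiB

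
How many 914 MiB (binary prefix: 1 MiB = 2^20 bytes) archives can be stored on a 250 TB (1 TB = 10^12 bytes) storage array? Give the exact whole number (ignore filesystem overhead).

260,851

Capacity: 250 TB = 250,000,000,000,000 bytes
Per item: 914 MiB = 958,398,464 bytes
⌊250,000,000,000,000 / 958,398,464⌋ = 260,851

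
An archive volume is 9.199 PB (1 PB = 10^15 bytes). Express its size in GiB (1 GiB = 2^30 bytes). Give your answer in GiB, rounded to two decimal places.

8,567,236.36 GiB

9.199 PB = 9.199 × 10^15 bytes = 9,199,000,000,000,000 bytes
1 GiB = 1,073,741,824 bytes
9,199,000,000,000,000 / 1,073,741,824 = 8,567,236.36 GiB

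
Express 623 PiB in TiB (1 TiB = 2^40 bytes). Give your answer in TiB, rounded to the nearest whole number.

637,952 TiB

623 PiB = 623 × 2^50 bytes = 701,435,641,962,954,752 bytes
1 TiB = 1,099,511,627,776 bytes
701,435,641,962,954,752 / 1,099,511,627,776 = 637,952 TiB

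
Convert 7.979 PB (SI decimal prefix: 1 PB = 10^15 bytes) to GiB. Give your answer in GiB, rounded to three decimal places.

7.979 PB = 7.979 × 10^15 bytes = 7,979,000,000,000,000 bytes
1 GiB = 1,073,741,824 bytes
7,979,000,000,000,000 / 1,073,741,824 = 7,431,022.823 GiB

7,431,022.823 GiB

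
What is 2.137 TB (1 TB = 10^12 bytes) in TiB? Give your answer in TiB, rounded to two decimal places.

1.94 TiB

2.137 TB = 2.137 × 10^12 bytes = 2,137,000,000,000 bytes
1 TiB = 2^40 bytes = 1,099,511,627,776 bytes
2,137,000,000,000 / 1,099,511,627,776 = 1.94 TiB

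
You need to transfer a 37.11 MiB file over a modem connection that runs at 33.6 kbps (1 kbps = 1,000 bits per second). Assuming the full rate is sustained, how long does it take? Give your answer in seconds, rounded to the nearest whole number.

37.11 MiB = 38,912,655.36 bytes = 311,301,242.88 bits
33.6 kbps = 33,600 bits/s
time = 311,301,242.88 / 33,600 = 9,265 s

9,265 seconds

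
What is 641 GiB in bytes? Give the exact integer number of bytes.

641 × 1,073,741,824 = 688,268,509,184 bytes  (1 GiB = 2^30 bytes)

688,268,509,184 bytes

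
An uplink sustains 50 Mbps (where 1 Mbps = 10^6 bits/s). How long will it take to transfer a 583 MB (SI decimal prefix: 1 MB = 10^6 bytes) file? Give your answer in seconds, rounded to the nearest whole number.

583 MB = 583,000,000 bytes = 4,664,000,000 bits
50 Mbps = 50,000,000 bits/s
time = 4,664,000,000 / 50,000,000 = 93 s

93 seconds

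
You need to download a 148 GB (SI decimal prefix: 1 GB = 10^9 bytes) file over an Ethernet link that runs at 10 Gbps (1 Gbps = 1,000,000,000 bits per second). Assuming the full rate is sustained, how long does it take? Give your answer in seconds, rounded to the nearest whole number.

118 seconds

148 GB = 148,000,000,000 bytes = 1,184,000,000,000 bits
10 Gbps = 10,000,000,000 bits/s
time = 1,184,000,000,000 / 10,000,000,000 = 118 s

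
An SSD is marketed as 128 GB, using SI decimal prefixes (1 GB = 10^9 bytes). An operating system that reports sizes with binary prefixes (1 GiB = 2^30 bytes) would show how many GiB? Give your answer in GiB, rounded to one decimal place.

128 GB = 128 × 10^9 bytes = 128,000,000,000 bytes
1 GiB = 1,073,741,824 bytes
128,000,000,000 / 1,073,741,824 = 119.2 GiB

119.2 GiB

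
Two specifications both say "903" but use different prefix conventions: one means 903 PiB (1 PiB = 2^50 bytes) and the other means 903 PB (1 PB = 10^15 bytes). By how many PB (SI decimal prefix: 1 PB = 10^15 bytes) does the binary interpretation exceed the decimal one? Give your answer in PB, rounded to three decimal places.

903 PiB = 903 × 1,125,899,906,842,624 = 1,016,687,615,878,889,472 bytes
903 PB = 903 × 1,000,000,000,000,000 = 903,000,000,000,000,000 bytes
difference = 113,687,615,878,889,472 bytes
113,687,615,878,889,472 / 1,000,000,000,000,000 = 113.688 PB

113.688 PB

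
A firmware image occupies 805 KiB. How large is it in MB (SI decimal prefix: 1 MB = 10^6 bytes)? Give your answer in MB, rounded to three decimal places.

0.824 MB

805 KiB × 1,024 bytes/KiB = 824,320 bytes
1 MB = 1,000,000 bytes
824,320 / 1,000,000 = 0.824 MB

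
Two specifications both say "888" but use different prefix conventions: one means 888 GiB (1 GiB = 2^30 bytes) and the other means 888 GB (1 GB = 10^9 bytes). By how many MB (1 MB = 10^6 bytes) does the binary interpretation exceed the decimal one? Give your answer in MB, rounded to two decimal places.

888 GiB = 888 × 1,073,741,824 = 953,482,739,712 bytes
888 GB = 888 × 1,000,000,000 = 888,000,000,000 bytes
difference = 65,482,739,712 bytes
65,482,739,712 / 1,000,000 = 65,482.74 MB

65,482.74 MB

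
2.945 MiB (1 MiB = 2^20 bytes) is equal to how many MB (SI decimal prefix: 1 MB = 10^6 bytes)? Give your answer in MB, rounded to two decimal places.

3.09 MB

2.945 MiB = 2.945 × 2^20 bytes = 3,088,056.32 bytes
1 MB = 10^6 bytes = 1,000,000 bytes
3,088,056.32 / 1,000,000 = 3.09 MB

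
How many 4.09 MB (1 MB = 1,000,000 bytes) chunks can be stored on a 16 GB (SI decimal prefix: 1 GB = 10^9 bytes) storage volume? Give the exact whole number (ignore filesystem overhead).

Capacity: 16 GB = 16,000,000,000 bytes
Per item: 4.09 MB = 4,090,000 bytes
⌊16,000,000,000 / 4,090,000⌋ = 3,911

3,911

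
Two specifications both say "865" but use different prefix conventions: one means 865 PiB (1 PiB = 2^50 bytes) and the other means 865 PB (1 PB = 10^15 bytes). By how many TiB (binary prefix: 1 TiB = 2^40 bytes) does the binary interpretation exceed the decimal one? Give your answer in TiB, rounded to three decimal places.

865 PiB = 865 × 1,125,899,906,842,624 = 973,903,419,418,869,760 bytes
865 PB = 865 × 1,000,000,000,000,000 = 865,000,000,000,000,000 bytes
difference = 108,903,419,418,869,760 bytes
108,903,419,418,869,760 / 1,099,511,627,776 = 99,047.083 TiB

99,047.083 TiB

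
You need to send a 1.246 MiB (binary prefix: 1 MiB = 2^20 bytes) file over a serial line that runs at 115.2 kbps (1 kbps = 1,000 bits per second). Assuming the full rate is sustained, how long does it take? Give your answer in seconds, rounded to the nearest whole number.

91 seconds

1.246 MiB = 1,306,525.696 bytes = 10,452,205.568 bits
115.2 kbps = 115,200 bits/s
time = 10,452,205.568 / 115,200 = 91 s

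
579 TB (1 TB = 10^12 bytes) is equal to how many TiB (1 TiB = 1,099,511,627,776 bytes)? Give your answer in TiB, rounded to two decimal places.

526.60 TiB

579 TB = 579 × 10^12 bytes = 579,000,000,000,000 bytes
1 TiB = 2^40 bytes = 1,099,511,627,776 bytes
579,000,000,000,000 / 1,099,511,627,776 = 526.60 TiB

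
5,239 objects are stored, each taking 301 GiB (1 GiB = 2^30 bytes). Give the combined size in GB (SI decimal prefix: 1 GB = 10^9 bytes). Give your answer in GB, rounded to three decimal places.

Total = 5,239 × 301 GiB = 1,576,939 GiB
= 1,576,939 × 1,073,741,824 bytes = 1,693,225,358,196,736 bytes
1 GB = 1,000,000,000 bytes
1,693,225,358,196,736 / 1,000,000,000 = 1,693,225.358 GB

1,693,225.358 GB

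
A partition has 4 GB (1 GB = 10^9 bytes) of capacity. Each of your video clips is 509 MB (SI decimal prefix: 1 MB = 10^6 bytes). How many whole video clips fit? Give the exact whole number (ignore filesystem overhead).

7

Capacity: 4 GB = 4,000,000,000 bytes
Per item: 509 MB = 509,000,000 bytes
⌊4,000,000,000 / 509,000,000⌋ = 7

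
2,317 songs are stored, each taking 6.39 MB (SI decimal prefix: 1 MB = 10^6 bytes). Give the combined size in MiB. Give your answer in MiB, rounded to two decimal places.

Total = 2,317 × 6.39 MB = 14805.63 MB
= 14805.63 × 1,000,000 bytes = 14,805,630,000 bytes
1 MiB = 1,048,576 bytes
14,805,630,000 / 1,048,576 = 14,119.75 MiB

14,119.75 MiB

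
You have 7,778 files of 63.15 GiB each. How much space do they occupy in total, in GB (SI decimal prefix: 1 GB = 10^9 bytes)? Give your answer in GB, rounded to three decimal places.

Total = 7,778 × 63.15 GiB = 491180.7 GiB
= 491180.7 × 1,073,741,824 bytes = 527,401,260,731,596.8 bytes
1 GB = 1,000,000,000 bytes
527,401,260,731,596.8 / 1,000,000,000 = 527,401.261 GB

527,401.261 GB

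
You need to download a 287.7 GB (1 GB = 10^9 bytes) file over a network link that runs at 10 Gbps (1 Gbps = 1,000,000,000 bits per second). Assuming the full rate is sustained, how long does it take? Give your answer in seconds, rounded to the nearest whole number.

287.7 GB = 287,700,000,000 bytes = 2,301,600,000,000 bits
10 Gbps = 10,000,000,000 bits/s
time = 2,301,600,000,000 / 10,000,000,000 = 230 s

230 seconds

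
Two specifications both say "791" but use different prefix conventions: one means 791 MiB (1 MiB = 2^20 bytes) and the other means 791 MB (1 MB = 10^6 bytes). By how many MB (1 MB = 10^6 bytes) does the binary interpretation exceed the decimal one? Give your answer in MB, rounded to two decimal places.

791 MiB = 791 × 1,048,576 = 829,423,616 bytes
791 MB = 791 × 1,000,000 = 791,000,000 bytes
difference = 38,423,616 bytes
38,423,616 / 1,000,000 = 38.42 MB

38.42 MB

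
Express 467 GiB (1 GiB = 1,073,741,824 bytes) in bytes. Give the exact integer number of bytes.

467 × 1,073,741,824 = 501,437,431,808 bytes  (1 GiB = 2^30 bytes)

501,437,431,808 bytes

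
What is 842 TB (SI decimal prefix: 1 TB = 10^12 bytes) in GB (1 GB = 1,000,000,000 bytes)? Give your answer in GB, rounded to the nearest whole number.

842 TB = 842 × 10^12 bytes = 842,000,000,000,000 bytes
1 GB = 1,000,000,000 bytes
842,000,000,000,000 / 1,000,000,000 = 842,000 GB

842,000 GB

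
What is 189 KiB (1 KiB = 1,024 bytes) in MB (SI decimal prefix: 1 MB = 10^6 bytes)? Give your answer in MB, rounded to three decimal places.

189 KiB = 189 × 2^10 bytes = 193,536 bytes
1 MB = 1,000,000 bytes
193,536 / 1,000,000 = 0.194 MB

0.194 MB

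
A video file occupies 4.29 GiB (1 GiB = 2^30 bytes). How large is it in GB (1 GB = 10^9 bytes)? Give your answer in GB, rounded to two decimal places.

4.61 GB

4.29 GiB = 4.29 × 2^30 bytes = 4,606,352,424.96 bytes
1 GB = 1,000,000,000 bytes
4,606,352,424.96 / 1,000,000,000 = 4.61 GB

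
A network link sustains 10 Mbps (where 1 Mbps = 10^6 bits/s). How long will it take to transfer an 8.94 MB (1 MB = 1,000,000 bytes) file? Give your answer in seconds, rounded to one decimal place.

8.94 MB = 8,940,000 bytes = 71,520,000 bits
10 Mbps = 10,000,000 bits/s
time = 71,520,000 / 10,000,000 = 7.2 s

7.2 seconds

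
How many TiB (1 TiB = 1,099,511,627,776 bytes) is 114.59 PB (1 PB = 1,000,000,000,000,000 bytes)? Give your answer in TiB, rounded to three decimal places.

114.59 PB × 1,000,000,000,000,000 bytes/PB = 114,590,000,000,000,000 bytes
1 TiB = 1,099,511,627,776 bytes
114,590,000,000,000,000 / 1,099,511,627,776 = 104,218.998 TiB

104,218.998 TiB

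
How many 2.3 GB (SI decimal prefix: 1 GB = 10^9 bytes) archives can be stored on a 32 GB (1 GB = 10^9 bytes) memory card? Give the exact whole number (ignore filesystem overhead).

13

Capacity: 32 GB = 32,000,000,000 bytes
Per item: 2.3 GB = 2,300,000,000 bytes
⌊32,000,000,000 / 2,300,000,000⌋ = 13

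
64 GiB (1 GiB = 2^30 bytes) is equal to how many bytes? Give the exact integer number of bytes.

64 × 1,073,741,824 = 68,719,476,736 bytes

68,719,476,736 bytes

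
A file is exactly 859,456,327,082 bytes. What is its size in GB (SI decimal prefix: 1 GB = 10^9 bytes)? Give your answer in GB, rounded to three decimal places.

859.456 GB

859,456,327,082 bytes given.
1 GB = 1,000,000,000 bytes
859,456,327,082 / 1,000,000,000 = 859.456 GB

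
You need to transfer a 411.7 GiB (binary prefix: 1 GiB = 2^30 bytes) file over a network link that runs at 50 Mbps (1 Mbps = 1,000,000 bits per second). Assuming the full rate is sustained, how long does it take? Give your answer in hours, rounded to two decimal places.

411.7 GiB = 442,059,508,940.8 bytes = 3,536,476,071,526.4 bits
50 Mbps = 50,000,000 bits/s
time = 3,536,476,071,526.4 / 50,000,000 = 70,729.5214 s
70,729.5214 s / 3600 = 19.65 hours

19.65 hours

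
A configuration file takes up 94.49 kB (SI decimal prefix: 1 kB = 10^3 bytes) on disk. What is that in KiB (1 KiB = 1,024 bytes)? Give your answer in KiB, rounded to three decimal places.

92.275 KiB

94.49 kB = 94.49 × 10^3 bytes = 94,490 bytes
1 KiB = 2^10 bytes = 1,024 bytes
94,490 / 1,024 = 92.275 KiB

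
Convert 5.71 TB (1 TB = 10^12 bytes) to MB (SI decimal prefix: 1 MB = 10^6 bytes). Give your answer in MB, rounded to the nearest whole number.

5,710,000 MB

5.71 TB = 5.71 × 10^12 bytes = 5,710,000,000,000 bytes
1 MB = 1,000,000 bytes
5,710,000,000,000 / 1,000,000 = 5,710,000 MB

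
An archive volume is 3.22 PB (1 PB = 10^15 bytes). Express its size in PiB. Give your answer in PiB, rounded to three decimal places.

3.22 PB = 3.22 × 10^15 bytes = 3,220,000,000,000,000 bytes
1 PiB = 1,125,899,906,842,624 bytes
3,220,000,000,000,000 / 1,125,899,906,842,624 = 2.860 PiB

2.860 PiB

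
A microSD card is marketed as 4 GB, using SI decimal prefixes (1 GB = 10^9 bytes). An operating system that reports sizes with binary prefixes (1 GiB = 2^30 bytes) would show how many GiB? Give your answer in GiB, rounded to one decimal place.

4 GB = 4 × 10^9 bytes = 4,000,000,000 bytes
1 GiB = 2^30 bytes = 1,073,741,824 bytes
4,000,000,000 / 1,073,741,824 = 3.7 GiB

3.7 GiB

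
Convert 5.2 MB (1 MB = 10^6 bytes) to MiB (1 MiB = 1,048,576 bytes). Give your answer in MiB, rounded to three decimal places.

4.959 MiB

5.2 MB × 1,000,000 bytes/MB = 5,200,000 bytes
1 MiB = 1,048,576 bytes
5,200,000 / 1,048,576 = 4.959 MiB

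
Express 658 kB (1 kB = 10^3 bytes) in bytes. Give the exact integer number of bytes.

658,000 bytes

658 × 1,000 = 658,000 bytes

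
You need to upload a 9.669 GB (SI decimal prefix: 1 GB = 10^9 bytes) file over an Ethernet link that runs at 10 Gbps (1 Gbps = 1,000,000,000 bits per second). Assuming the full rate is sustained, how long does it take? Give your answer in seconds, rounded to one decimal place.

9.669 GB = 9,669,000,000 bytes = 77,352,000,000 bits
10 Gbps = 10,000,000,000 bits/s
time = 77,352,000,000 / 10,000,000,000 = 7.7 s

7.7 seconds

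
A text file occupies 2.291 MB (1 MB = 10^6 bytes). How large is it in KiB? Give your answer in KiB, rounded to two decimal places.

2.291 MB = 2.291 × 10^6 bytes = 2,291,000 bytes
1 KiB = 1,024 bytes
2,291,000 / 1,024 = 2,237.30 KiB

2,237.30 KiB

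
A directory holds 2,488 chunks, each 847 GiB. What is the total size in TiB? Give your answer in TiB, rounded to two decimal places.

Total = 2,488 × 847 GiB = 2,107,336 GiB
= 2,107,336 × 1,073,741,824 bytes = 2,262,734,800,420,864 bytes
1 TiB = 1,099,511,627,776 bytes
2,262,734,800,420,864 / 1,099,511,627,776 = 2,057.95 TiB

2,057.95 TiB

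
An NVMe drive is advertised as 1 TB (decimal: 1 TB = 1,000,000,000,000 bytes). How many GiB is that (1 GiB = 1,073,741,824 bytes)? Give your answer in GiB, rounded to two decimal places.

1 TB = 1 × 10^12 bytes = 1,000,000,000,000 bytes
1 GiB = 2^30 bytes = 1,073,741,824 bytes
1,000,000,000,000 / 1,073,741,824 = 931.32 GiB

931.32 GiB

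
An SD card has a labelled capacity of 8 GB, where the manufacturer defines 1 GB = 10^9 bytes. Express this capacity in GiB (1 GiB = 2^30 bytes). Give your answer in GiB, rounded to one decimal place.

7.5 GiB

8 GB × 1,000,000,000 bytes/GB = 8,000,000,000 bytes
1 GiB = 2^30 bytes = 1,073,741,824 bytes
8,000,000,000 / 1,073,741,824 = 7.5 GiB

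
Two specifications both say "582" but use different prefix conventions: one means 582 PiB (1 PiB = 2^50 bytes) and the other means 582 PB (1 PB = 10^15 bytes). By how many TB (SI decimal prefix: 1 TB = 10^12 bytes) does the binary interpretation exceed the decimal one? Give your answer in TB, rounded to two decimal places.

73,273.75 TB

582 PiB = 582 × 1,125,899,906,842,624 = 655,273,745,782,407,168 bytes
582 PB = 582 × 1,000,000,000,000,000 = 582,000,000,000,000,000 bytes
difference = 73,273,745,782,407,168 bytes
73,273,745,782,407,168 / 1,000,000,000,000 = 73,273.75 TB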